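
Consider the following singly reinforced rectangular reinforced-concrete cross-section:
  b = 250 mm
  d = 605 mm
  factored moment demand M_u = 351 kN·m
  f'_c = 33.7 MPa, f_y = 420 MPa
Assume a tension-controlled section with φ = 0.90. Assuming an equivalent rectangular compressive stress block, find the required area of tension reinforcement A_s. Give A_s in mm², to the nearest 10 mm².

A_s ≈ 1670 mm²

M_n = M_u/φ = 351/0.90 = 390 kN·m.
With M_n = 0.85 f'_c a b (d − a/2), solve the quadratic for a:
a = d − √(d² − 2M_n/(0.85 f'_c b)) = 605 − √(605² − 2 × 390×10⁶/(0.85 × 33.7 × 250)) = 97.94 mm.
A_s = 0.85 f'_c a b / f_y = 0.85 × 33.7 × 97.94 × 250 / 420 = 1669.9 mm².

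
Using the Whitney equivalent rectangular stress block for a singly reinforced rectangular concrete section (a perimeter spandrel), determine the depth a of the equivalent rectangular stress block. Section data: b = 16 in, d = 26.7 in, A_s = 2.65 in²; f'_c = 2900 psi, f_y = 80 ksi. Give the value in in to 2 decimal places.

a ≈ 5.38 in

T = A_s f_y = 2.65 × 80 = 212 kips.
a = T/(0.85 f'_c b) = 212/(0.85 × 2.9 × 16) = 5.38 in.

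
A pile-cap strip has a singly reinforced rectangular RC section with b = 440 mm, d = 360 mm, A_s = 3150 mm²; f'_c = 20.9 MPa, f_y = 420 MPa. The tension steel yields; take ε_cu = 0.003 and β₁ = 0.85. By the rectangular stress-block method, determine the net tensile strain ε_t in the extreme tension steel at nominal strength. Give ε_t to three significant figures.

ε_t ≈ 0.00242

a = A_s f_y/(0.85 f'_c b) = 169.26 mm.
β₁ = 0.85, so c = a/β₁ = 169.26/0.85 = 199.13 mm.
From the linear strain diagram with ε_cu = 0.003: ε_t = 0.003 (d − c)/c = 0.003 × (360 − 199.13)/199.13 = 0.00242.
ε_t < 0.004 — the section is over-reinforced for flexure under ACI limits.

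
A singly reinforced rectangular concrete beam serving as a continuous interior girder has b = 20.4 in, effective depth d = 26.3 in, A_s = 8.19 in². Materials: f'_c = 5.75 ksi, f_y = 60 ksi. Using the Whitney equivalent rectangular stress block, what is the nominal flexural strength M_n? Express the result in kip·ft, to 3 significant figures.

T = A_s f_y = 8.19 × 60 = 491.4 kips.
a = T/(0.85 f'_c b) = 491.4/(0.85 × 5.75 × 20.4) = 4.929 in.
M_n = T(d − a/2) = 491.4 × (26.3 − 2.4645) = 11712.8 kip·in = 11712.8/12 = 976.07 kip·ft.

M_n ≈ 976 kip·ft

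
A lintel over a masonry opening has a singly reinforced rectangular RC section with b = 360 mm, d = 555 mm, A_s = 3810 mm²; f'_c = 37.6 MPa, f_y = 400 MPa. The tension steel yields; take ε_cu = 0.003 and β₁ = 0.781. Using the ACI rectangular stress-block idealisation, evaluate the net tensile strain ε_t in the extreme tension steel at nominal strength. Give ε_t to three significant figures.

a = A_s f_y/(0.85 f'_c b) = 132.46 mm.
β₁ = 0.781, so c = a/β₁ = 132.46/0.781 = 169.60 mm.
From the linear strain diagram with ε_cu = 0.003: ε_t = 0.003 (d − c)/c = 0.003 × (555 − 169.60)/169.60 = 0.00682.
Since ε_t ≥ 0.005, the section is tension-controlled.

ε_t ≈ 0.00682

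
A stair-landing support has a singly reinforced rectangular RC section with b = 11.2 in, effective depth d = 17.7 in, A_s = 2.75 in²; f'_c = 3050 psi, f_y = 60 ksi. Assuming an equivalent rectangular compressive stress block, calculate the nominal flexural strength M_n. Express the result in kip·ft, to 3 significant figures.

M_n ≈ 204 kip·ft

T = A_s f_y = 2.75 × 60 = 165 kips.
a = T/(0.85 f'_c b) = 165/(0.85 × 3.05 × 11.2) = 5.683 in.
M_n = T(d − a/2) = 165 × (17.7 − 2.8415) = 2451.7 kip·in = 2451.7/12 = 204.31 kip·ft.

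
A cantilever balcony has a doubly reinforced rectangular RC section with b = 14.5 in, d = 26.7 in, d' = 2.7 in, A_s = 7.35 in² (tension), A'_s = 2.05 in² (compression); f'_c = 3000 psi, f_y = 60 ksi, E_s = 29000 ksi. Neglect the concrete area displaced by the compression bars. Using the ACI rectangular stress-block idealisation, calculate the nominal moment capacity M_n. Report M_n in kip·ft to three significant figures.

Assume both steels yield.
a = (A_s − A'_s) f_y/(0.85 f'_c b) = (7.35 − 2.05) × 60/(0.85 × 3 × 14.5) = 8.600 in.
c = a/β₁ = 8.600/0.85 = 10.118 in; ε'_s = 0.003(c − d')/c = 0.0022 ≥ ε_y = 0.0021, so the compression steel yields.
M_n = (A_s − A'_s) f_y (d − a/2) + A'_s f_y (d − d') = 318 × (26.7 − 4.3) + 123 × (26.7 − 2.7) = 7123.2 + 2952.0 = 10075.2 kip·in = 10075.2/12 = 839.60 kip·ft.

M_n ≈ 840 kip·ft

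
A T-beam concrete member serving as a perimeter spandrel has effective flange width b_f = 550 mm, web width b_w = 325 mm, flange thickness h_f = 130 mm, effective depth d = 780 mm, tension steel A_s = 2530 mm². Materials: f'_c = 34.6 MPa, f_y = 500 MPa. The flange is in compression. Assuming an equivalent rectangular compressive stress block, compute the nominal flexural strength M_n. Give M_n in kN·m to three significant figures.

M_n ≈ 937 kN·m

Tension: T = A_s f_y = 2530 × 500 = 1265000 N.
Try a within the flange: a = T/(0.85 f'_c b_f) = 1265000/(0.85 × 34.6 × 550) = 78.20 mm.
Since a = 78.20 ≤ h_f = 130 mm, the stress block lies entirely in the flange; analyse as a rectangular beam of width b_f.
M_n = T(d − a/2) = 1265000 × (780 − 39.1) = 937.24 × 10⁶ N·mm.
M_n = 937.24 kN·m.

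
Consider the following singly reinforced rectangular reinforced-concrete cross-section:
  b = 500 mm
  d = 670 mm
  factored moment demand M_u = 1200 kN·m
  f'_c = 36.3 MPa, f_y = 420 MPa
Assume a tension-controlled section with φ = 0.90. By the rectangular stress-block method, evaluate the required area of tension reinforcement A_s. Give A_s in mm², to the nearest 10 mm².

M_n = M_u/φ = 1200/0.90 = 1333.33 kN·m.
With M_n = 0.85 f'_c a b (d − a/2), solve the quadratic for a:
a = d − √(d² − 2M_n/(0.85 f'_c b)) = 670 − √(670² − 2 × 1333.33×10⁶/(0.85 × 36.3 × 500)) = 144.60 mm.
A_s = 0.85 f'_c a b / f_y = 0.85 × 36.3 × 144.60 × 500 / 420 = 5311.5 mm².

A_s ≈ 5310 mm²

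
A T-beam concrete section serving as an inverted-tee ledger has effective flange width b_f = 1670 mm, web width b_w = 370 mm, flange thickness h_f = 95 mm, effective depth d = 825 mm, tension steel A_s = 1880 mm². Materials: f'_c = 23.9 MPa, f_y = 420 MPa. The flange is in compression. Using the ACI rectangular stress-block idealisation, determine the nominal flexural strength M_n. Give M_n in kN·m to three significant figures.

Tension: T = A_s f_y = 1880 × 420 = 789600 N.
Try a within the flange: a = T/(0.85 f'_c b_f) = 789600/(0.85 × 23.9 × 1670) = 23.27 mm.
Since a = 23.27 ≤ h_f = 95 mm, the stress block lies entirely in the flange; analyse as a rectangular beam of width b_f.
M_n = T(d − a/2) = 789600 × (825 − 11.635) = 642.23 × 10⁶ N·mm.
M_n = 642.23 kN·m.

M_n ≈ 642 kN·m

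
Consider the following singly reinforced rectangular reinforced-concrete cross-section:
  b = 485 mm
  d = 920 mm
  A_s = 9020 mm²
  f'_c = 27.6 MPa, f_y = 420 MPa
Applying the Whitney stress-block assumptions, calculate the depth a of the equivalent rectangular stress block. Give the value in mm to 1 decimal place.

a ≈ 333.0 mm

T = A_s f_y = 9020 × 420 = 3788400 N = 3788.4 kN.
Setting C = 0.85 f'_c a b equal to T: a = 3788400/(0.85 × 27.6 × 485) = 333.0 mm.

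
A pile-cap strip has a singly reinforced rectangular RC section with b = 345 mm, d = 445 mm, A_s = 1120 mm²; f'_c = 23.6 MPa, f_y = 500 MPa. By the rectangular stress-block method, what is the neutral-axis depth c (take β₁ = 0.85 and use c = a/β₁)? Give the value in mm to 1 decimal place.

T = A_s f_y = 1120 × 500 = 560000 N = 560 kN.
Setting C = 0.85 f'_c a b equal to T: a = 560000/(0.85 × 23.6 × 345) = 80.917 mm.
With β₁ = 0.85, c = a/β₁ = 80.917/0.85 = 95.2 mm.

c ≈ 95.2 mm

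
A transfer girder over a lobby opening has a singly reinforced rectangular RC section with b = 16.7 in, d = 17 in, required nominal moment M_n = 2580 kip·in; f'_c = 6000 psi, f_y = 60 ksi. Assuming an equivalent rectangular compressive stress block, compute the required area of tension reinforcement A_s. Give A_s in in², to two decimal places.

A_s ≈ 2.68 in²

From M_n = 0.85 f'_c a b (d − a/2):
a = d − √(d² − 2M_n/(0.85 f'_c b)) = 17 − √(17² − 2 × 2580/(0.85 × 6 × 16.7)) = 1.887 in.
A_s = 0.85 f'_c a b / f_y = 0.85 × 6 × 1.887 × 16.7 / 60 = 2.679 in².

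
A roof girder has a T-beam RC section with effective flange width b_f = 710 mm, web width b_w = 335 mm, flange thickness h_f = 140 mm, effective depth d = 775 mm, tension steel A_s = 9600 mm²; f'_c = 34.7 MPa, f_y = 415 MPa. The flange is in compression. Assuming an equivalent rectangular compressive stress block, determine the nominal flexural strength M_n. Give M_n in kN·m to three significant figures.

Tension: T = A_s f_y = 9600 × 415 = 3984000 N.
Try a within the flange: a = T/(0.85 f'_c b_f) = 3984000/(0.85 × 34.7 × 710) = 190.24 mm.
a = 190.24 > h_f = 140 mm: the block extends into the web. Split into flange-overhang and web parts.
C_f = 0.85 f'_c (b_f − b_w) h_f = 0.85 × 34.7 × (710 − 335) × 140 = 1548488 N.
Remaining web compression depth: a_w = (T − C_f)/(0.85 f'_c b_w) = (3984000 − 1548488)/(0.85 × 34.7 × 335) = 246.49 mm.
M_n = C_f(d − h_f/2) + (T − C_f)(d − a_w/2) = 1548488 × (775 − 70) + 2435512 × (775 − 123.245) = 1091.68 + 1587.36 = 2679.04 × 10⁶ N·mm.
M_n = 2679.04 kN·m.

M_n ≈ 2680 kN·m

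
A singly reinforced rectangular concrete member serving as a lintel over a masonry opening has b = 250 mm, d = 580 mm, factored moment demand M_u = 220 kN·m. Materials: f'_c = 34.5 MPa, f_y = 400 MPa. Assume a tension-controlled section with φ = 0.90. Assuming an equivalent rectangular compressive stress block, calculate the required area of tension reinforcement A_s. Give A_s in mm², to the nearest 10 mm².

M_n = M_u/φ = 220/0.90 = 244.444 kN·m.
With M_n = 0.85 f'_c a b (d − a/2), solve the quadratic for a:
a = d − √(d² − 2M_n/(0.85 f'_c b)) = 580 − √(580² − 2 × 244.444×10⁶/(0.85 × 34.5 × 250)) = 60.66 mm.
A_s = 0.85 f'_c a b / f_y = 0.85 × 34.5 × 60.66 × 250 / 400 = 1111.8 mm².

A_s ≈ 1110 mm²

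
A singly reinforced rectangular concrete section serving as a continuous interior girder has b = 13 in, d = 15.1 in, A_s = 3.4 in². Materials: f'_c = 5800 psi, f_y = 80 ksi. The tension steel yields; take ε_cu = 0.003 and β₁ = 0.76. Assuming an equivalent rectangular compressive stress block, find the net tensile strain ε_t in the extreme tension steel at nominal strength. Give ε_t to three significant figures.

a = A_s f_y/(0.85 f'_c b) = 4.244 in.
β₁ = 0.76, so c = a/β₁ = 4.244/0.76 = 5.584 in.
From the linear strain diagram with ε_cu = 0.003: ε_t = 0.003 (d − c)/c = 0.003 × (15.1 − 5.584)/5.584 = 0.00511.
Since ε_t ≥ 0.005, the section is tension-controlled.

ε_t ≈ 0.00511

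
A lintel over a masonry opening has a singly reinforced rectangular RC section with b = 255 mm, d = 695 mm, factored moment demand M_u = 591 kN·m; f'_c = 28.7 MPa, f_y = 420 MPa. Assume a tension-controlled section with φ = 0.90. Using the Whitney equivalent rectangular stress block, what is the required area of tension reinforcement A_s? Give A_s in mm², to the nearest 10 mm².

M_n = M_u/φ = 591/0.90 = 656.667 kN·m.
With M_n = 0.85 f'_c a b (d − a/2), solve the quadratic for a:
a = d − √(d² − 2M_n/(0.85 f'_c b)) = 695 − √(695² − 2 × 656.667×10⁶/(0.85 × 28.7 × 255)) = 173.56 mm.
A_s = 0.85 f'_c a b / f_y = 0.85 × 28.7 × 173.56 × 255 / 420 = 2570.6 mm².

A_s ≈ 2570 mm²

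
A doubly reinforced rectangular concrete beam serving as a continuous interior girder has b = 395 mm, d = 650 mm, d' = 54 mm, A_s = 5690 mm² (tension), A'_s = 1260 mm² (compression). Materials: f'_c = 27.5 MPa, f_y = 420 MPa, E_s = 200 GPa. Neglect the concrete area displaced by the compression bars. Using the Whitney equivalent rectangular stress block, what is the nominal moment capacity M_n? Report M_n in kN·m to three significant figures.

Assume both tension and compression steel yield.
Net tension couple steel: A_s − A'_s = 4430 mm².
a = (A_s − A'_s) f_y / (0.85 f'_c b) = 1860600/(0.85 × 27.5 × 395) = 201.51 mm.
c = a/β₁ = 201.51/0.85 = 237.07 mm; ε'_s = 0.003(c − d')/c = 0.0023 ≥ f_y/E_s = 0.0021, so compression steel does yield.
M_n = (A_s − A'_s) f_y (d − a/2) + A'_s f_y (d − d') = [1860600 × (650 − 100.755) + 529200 × (650 − 54)] × 10⁻⁶ = 1021.93 + 315.40 = 1337.33 kN·m.

M_n ≈ 1340 kN·m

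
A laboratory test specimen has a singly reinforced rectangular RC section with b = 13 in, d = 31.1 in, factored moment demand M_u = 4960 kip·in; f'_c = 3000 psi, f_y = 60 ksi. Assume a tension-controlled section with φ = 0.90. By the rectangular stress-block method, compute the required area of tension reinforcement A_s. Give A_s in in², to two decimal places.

A_s ≈ 3.26 in²

M_n = M_u/φ = 4960/0.90 = 5511.11 kip·in.
From M_n = 0.85 f'_c a b (d − a/2):
a = d − √(d² − 2M_n/(0.85 f'_c b)) = 31.1 − √(31.1² − 2 × 5511.11/(0.85 × 3 × 13)) = 5.906 in.
A_s = 0.85 f'_c a b / f_y = 0.85 × 3 × 5.906 × 13 / 60 = 3.263 in².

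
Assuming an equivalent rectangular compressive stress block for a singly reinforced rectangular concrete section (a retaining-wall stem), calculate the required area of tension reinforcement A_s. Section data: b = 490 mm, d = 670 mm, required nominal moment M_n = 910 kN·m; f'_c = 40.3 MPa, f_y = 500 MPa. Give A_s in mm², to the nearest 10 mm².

A_s ≈ 2900 mm²

With M_n = 0.85 f'_c a b (d − a/2), solve the quadratic for a:
a = d − √(d² − 2M_n/(0.85 f'_c b)) = 670 − √(670² − 2 × 910×10⁶/(0.85 × 40.3 × 490)) = 86.50 mm.
A_s = 0.85 f'_c a b / f_y = 0.85 × 40.3 × 86.50 × 490 / 500 = 2903.8 mm².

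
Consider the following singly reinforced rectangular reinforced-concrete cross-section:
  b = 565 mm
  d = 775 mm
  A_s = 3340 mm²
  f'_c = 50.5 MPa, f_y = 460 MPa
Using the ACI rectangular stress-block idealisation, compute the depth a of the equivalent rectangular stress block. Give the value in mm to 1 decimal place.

a ≈ 63.3 mm

T = A_s f_y = 3340 × 460 = 1536400 N = 1536.4 kN.
Setting C = 0.85 f'_c a b equal to T: a = 1536400/(0.85 × 50.5 × 565) = 63.3 mm.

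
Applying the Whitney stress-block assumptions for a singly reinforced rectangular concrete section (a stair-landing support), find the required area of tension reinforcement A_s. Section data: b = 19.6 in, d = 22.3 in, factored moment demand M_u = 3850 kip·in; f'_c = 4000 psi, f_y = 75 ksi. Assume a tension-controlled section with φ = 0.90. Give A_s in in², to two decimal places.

M_n = M_u/φ = 3850/0.90 = 4277.78 kip·in.
From M_n = 0.85 f'_c a b (d − a/2):
a = d − √(d² − 2M_n/(0.85 f'_c b)) = 22.3 − √(22.3² − 2 × 4277.78/(0.85 × 4 × 19.6)) = 3.093 in.
A_s = 0.85 f'_c a b / f_y = 0.85 × 4 × 3.093 × 19.6 / 75 = 2.748 in².

A_s ≈ 2.75 in²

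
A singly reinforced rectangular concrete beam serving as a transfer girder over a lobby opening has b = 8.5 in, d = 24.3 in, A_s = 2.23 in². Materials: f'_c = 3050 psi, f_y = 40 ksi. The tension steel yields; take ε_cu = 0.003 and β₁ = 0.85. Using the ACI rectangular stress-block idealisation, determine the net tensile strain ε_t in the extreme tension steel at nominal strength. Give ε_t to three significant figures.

ε_t ≈ 0.0123

a = A_s f_y/(0.85 f'_c b) = 4.048 in.
β₁ = 0.85, so c = a/β₁ = 4.048/0.85 = 4.762 in.
From the linear strain diagram with ε_cu = 0.003: ε_t = 0.003 (d − c)/c = 0.003 × (24.3 − 4.762)/4.762 = 0.0123.
Since ε_t ≥ 0.005, the section is tension-controlled.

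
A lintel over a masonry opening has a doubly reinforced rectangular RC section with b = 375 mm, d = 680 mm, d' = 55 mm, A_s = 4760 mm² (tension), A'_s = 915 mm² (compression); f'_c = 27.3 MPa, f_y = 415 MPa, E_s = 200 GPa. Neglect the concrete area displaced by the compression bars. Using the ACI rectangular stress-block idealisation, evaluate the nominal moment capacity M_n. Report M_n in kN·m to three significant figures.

Assume both tension and compression steel yield.
Net tension couple steel: A_s − A'_s = 3845 mm².
a = (A_s − A'_s) f_y / (0.85 f'_c b) = 1595675/(0.85 × 27.3 × 375) = 183.37 mm.
c = a/β₁ = 183.37/0.85 = 215.73 mm; ε'_s = 0.003(c − d')/c = 0.0022 ≥ f_y/E_s = 0.0021, so compression steel does yield.
M_n = (A_s − A'_s) f_y (d − a/2) + A'_s f_y (d − d') = [1595675 × (680 − 91.685) + 379725 × (680 − 55)] × 10⁻⁶ = 938.76 + 237.33 = 1176.09 kN·m.

M_n ≈ 1180 kN·m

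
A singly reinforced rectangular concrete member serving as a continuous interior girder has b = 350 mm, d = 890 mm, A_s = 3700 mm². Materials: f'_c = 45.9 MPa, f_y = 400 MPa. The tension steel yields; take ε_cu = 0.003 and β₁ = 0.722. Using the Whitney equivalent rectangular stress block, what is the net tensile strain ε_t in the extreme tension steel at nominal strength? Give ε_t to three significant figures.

a = A_s f_y/(0.85 f'_c b) = 108.38 mm.
β₁ = 0.722, so c = a/β₁ = 108.38/0.722 = 150.11 mm.
From the linear strain diagram with ε_cu = 0.003: ε_t = 0.003 (d − c)/c = 0.003 × (890 − 150.11)/150.11 = 0.0148.
Since ε_t ≥ 0.005, the section is tension-controlled.

ε_t ≈ 0.0148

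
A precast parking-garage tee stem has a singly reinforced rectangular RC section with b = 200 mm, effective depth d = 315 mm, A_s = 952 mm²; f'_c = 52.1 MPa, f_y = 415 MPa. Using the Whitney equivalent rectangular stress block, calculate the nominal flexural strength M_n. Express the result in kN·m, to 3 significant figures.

M_n ≈ 116 kN·m

T = A_s f_y = 952 × 415 = 395080 N = 395.08 kN.
From C = T: a = T/(0.85 f'_c b) = 395080/(0.85 × 52.1 × 200) = 44.61 mm.
M_n = T(d − a/2) = 395.08 kN × (315 − 22.305) mm = 115.64 kN·m.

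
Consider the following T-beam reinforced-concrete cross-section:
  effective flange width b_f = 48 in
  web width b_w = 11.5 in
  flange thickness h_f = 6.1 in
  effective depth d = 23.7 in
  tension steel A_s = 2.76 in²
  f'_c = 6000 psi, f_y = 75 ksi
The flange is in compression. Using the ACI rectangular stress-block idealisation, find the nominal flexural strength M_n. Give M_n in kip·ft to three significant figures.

Tension: T = A_s f_y = 2.76 × 75 = 207 kips.
Try a within the flange: a = T/(0.85 f'_c b_f) = 207/(0.85 × 6 × 48) = 0.846 in.
Since a = 0.846 ≤ h_f = 6.1 in, the stress block lies entirely in the flange; analyse as a rectangular beam of width b_f.
M_n = T(d − a/2) = 207 × (23.7 − 0.423) = 4818.3 kip·in.
M_n = 4818.3/12 = 401.53 kip·ft.

M_n ≈ 402 kip·ft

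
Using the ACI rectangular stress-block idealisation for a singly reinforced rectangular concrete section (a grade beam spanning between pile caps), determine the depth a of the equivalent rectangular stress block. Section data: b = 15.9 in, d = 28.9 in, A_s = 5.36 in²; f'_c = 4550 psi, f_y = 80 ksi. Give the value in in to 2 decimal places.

T = A_s f_y = 5.36 × 80 = 428.8 kips.
a = T/(0.85 f'_c b) = 428.8/(0.85 × 4.55 × 15.9) = 6.97 in.

a ≈ 6.97 in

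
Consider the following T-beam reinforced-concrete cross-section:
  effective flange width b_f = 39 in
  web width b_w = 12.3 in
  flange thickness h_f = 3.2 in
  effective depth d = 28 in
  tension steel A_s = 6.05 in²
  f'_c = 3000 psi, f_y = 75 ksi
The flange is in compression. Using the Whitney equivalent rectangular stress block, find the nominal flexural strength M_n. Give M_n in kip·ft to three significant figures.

Tension: T = A_s f_y = 6.05 × 75 = 453.75 kips.
Try a within the flange: a = T/(0.85 f'_c b_f) = 453.75/(0.85 × 3 × 39) = 4.563 in.
a = 4.563 > h_f = 3.2 in: the block extends into the web. Split into flange-overhang and web parts.
C_f = 0.85 f'_c (b_f − b_w) h_f = 0.85 × 3 × (39 − 12.3) × 3.2 = 217.9 kips.
Remaining web compression depth: a_w = (T − C_f)/(0.85 f'_c b_w) = (453.75 − 217.9)/(0.85 × 3 × 12.3) = 7.520 in.
M_n = C_f(d − h_f/2) + (T − C_f)(d − a_w/2) = 217.9 × (28 − 1.6) + 235.85 × (28 − 3.76) = 5752.6 + 5717.0 = 11469.6 kip·in.
M_n = 11469.6/12 = 955.80 kip·ft.

M_n ≈ 956 kip·ft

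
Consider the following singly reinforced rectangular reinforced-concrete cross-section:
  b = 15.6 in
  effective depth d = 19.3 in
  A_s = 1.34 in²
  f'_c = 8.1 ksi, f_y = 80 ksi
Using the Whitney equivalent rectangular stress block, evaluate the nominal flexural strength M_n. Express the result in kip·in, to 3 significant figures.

T = A_s f_y = 1.34 × 80 = 107.2 kips.
a = T/(0.85 f'_c b) = 107.2/(0.85 × 8.1 × 15.6) = 0.998 in.
M_n = T(d − a/2) = 107.2 × (19.3 − 0.499) = 2015.5 kip·in.

M_n ≈ 2020 kip·in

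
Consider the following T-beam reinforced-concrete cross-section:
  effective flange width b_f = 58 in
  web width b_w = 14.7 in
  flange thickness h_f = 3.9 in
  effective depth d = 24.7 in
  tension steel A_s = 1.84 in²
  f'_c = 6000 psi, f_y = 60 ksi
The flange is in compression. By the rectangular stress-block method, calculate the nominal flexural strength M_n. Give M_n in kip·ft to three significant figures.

Tension: T = A_s f_y = 1.84 × 60 = 110.4 kips.
Try a within the flange: a = T/(0.85 f'_c b_f) = 110.4/(0.85 × 6 × 58) = 0.373 in.
Since a = 0.373 ≤ h_f = 3.9 in, the stress block lies entirely in the flange; analyse as a rectangular beam of width b_f.
M_n = T(d − a/2) = 110.4 × (24.7 − 0.1865) = 2706.3 kip·in.
M_n = 2706.3/12 = 225.53 kip·ft.

M_n ≈ 226 kip·ft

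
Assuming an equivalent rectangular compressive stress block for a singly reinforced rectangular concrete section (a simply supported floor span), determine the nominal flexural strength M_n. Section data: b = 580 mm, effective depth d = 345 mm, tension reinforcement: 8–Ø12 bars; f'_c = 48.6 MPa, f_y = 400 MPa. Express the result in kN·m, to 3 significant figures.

A_s = 8 × 113 = 904 mm².
T = A_s f_y = 904 × 400 = 361600 N = 361.6 kN.
From C = T: a = T/(0.85 f'_c b) = 361600/(0.85 × 48.6 × 580) = 15.09 mm.
M_n = T(d − a/2) = 361.6 kN × (345 − 7.545) mm = 122.02 kN·m.

M_n ≈ 122 kN·m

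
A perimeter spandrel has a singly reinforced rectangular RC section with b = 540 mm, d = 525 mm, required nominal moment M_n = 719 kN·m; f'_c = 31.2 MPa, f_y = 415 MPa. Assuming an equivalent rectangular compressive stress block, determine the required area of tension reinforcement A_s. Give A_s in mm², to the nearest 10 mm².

With M_n = 0.85 f'_c a b (d − a/2), solve the quadratic for a:
a = d − √(d² − 2M_n/(0.85 f'_c b)) = 525 − √(525² − 2 × 719×10⁶/(0.85 × 31.2 × 540)) = 106.42 mm.
A_s = 0.85 f'_c a b / f_y = 0.85 × 31.2 × 106.42 × 540 / 415 = 3672.3 mm².

A_s ≈ 3670 mm²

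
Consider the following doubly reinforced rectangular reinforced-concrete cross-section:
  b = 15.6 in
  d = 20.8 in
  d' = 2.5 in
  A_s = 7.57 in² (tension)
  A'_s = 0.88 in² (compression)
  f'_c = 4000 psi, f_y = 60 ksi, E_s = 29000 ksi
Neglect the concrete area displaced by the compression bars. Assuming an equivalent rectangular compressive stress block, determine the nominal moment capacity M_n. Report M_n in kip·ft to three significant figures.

Assume both steels yield.
a = (A_s − A'_s) f_y/(0.85 f'_c b) = (7.57 − 0.88) × 60/(0.85 × 4 × 15.6) = 7.568 in.
c = a/β₁ = 7.568/0.85 = 8.904 in; ε'_s = 0.003(c − d')/c = 0.0022 ≥ ε_y = 0.0021, so the compression steel yields.
M_n = (A_s − A'_s) f_y (d − a/2) + A'_s f_y (d − d') = 401.4 × (20.8 − 3.784) + 52.8 × (20.8 − 2.5) = 6830.2 + 966.2 = 7796.4 kip·in = 7796.4/12 = 649.70 kip·ft.

M_n ≈ 650 kip·ft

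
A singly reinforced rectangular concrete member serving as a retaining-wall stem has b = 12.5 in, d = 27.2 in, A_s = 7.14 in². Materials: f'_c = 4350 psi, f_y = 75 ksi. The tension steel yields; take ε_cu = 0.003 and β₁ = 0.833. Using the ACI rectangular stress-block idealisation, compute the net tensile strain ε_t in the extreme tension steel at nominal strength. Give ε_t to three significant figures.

a = A_s f_y/(0.85 f'_c b) = 11.586 in.
β₁ = 0.833, so c = a/β₁ = 11.586/0.833 = 13.909 in.
From the linear strain diagram with ε_cu = 0.003: ε_t = 0.003 (d − c)/c = 0.003 × (27.2 − 13.909)/13.909 = 0.00287.
ε_t < 0.004 — the section is over-reinforced for flexure under ACI limits.

ε_t ≈ 0.00287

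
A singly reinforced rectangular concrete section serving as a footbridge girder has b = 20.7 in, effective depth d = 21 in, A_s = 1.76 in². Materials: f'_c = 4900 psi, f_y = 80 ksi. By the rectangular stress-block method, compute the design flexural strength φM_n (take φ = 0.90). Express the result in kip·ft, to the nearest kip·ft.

T = A_s f_y = 1.76 × 80 = 140.8 kips.
a = T/(0.85 f'_c b) = 140.8/(0.85 × 4.9 × 20.7) = 1.633 in.
M_n = T(d − a/2) = 140.8 × (21 − 0.8165) = 2841.8 kip·in = 2841.8/12 = 236.82 kip·ft.
φM_n = 0.90 × 236.82 = 213.14 kip·ft.

φM_n ≈ 213 kip·ft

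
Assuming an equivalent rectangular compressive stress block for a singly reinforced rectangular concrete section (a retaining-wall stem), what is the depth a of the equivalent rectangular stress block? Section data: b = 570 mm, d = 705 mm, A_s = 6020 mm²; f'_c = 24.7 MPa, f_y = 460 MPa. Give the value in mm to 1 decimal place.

T = A_s f_y = 6020 × 460 = 2769200 N = 2769.2 kN.
Setting C = 0.85 f'_c a b equal to T: a = 2769200/(0.85 × 24.7 × 570) = 231.4 mm.

a ≈ 231.4 mm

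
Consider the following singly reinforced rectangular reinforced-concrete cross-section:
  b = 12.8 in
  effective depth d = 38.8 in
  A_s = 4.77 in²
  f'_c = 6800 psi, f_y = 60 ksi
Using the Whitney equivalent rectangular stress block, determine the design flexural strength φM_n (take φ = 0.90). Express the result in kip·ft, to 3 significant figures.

T = A_s f_y = 4.77 × 60 = 286.2 kips.
a = T/(0.85 f'_c b) = 286.2/(0.85 × 6.8 × 12.8) = 3.868 in.
M_n = T(d − a/2) = 286.2 × (38.8 − 1.934) = 10551.0 kip·in = 10551.0/12 = 879.25 kip·ft.
φM_n = 0.90 × 879.25 = 791.33 kip·ft.

φM_n ≈ 791 kip·ft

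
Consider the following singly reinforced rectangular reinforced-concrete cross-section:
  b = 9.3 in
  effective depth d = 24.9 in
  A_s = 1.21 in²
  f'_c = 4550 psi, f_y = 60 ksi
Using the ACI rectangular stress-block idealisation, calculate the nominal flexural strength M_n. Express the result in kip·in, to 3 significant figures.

M_n ≈ 1730 kip·in

T = A_s f_y = 1.21 × 60 = 72.6 kips.
a = T/(0.85 f'_c b) = 72.6/(0.85 × 4.55 × 9.3) = 2.018 in.
M_n = T(d − a/2) = 72.6 × (24.9 − 1.009) = 1734.5 kip·in.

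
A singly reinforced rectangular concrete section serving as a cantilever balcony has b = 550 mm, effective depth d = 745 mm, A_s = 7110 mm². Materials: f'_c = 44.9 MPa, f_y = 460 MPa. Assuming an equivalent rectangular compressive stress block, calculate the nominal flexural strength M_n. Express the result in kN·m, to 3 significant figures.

M_n ≈ 2180 kN·m

T = A_s f_y = 7110 × 460 = 3270600 N = 3270.6 kN.
From C = T: a = T/(0.85 f'_c b) = 3270600/(0.85 × 44.9 × 550) = 155.81 mm.
M_n = T(d − a/2) = 3270.6 kN × (745 − 77.905) mm = 2181.80 kN·m.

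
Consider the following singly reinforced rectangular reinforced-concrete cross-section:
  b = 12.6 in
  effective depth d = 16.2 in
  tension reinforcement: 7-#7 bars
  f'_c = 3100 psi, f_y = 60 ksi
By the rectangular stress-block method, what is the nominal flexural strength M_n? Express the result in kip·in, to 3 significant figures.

A_s = 7 × 0.6 = 4.2 in².
T = A_s f_y = 4.2 × 60 = 252 kips.
a = T/(0.85 f'_c b) = 252/(0.85 × 3.1 × 12.6) = 7.590 in.
M_n = T(d − a/2) = 252 × (16.2 − 3.795) = 3126.1 kip·in.

M_n ≈ 3130 kip·in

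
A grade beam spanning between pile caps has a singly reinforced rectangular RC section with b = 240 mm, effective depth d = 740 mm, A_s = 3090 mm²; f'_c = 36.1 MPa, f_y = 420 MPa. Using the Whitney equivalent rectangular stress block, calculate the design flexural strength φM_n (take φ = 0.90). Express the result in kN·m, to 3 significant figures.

T = A_s f_y = 3090 × 420 = 1297800 N = 1297.8 kN.
From C = T: a = T/(0.85 f'_c b) = 1297800/(0.85 × 36.1 × 240) = 176.23 mm.
M_n = T(d − a/2) = 1297.8 kN × (740 − 88.115) mm = 846.02 kN·m.
φM_n = 0.90 × 846.02 = 761.42 kN·m.

φM_n ≈ 761 kN·m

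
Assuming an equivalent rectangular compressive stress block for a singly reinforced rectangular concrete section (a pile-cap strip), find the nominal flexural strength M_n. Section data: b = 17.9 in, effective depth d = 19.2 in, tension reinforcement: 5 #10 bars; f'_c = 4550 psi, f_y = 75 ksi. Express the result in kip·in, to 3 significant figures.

A_s = 5 × 1.27 = 6.35 in².
T = A_s f_y = 6.35 × 75 = 476.25 kips.
a = T/(0.85 f'_c b) = 476.25/(0.85 × 4.55 × 17.9) = 6.879 in.
M_n = T(d − a/2) = 476.25 × (19.2 − 3.4395) = 7505.9 kip·in.

M_n ≈ 7510 kip·in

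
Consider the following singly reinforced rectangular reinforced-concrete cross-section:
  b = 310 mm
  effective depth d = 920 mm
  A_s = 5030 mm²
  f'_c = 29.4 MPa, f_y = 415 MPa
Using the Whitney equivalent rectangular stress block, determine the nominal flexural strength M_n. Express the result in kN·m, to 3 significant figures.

T = A_s f_y = 5030 × 415 = 2087450 N = 2087.45 kN.
From C = T: a = T/(0.85 f'_c b) = 2087450/(0.85 × 29.4 × 310) = 269.46 mm.
M_n = T(d − a/2) = 2087.45 kN × (920 − 134.73) mm = 1639.21 kN·m.

M_n ≈ 1640 kN·m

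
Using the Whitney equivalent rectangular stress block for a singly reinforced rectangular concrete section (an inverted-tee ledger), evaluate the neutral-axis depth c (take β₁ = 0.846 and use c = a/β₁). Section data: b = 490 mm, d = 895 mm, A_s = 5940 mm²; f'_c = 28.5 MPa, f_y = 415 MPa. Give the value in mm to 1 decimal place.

T = A_s f_y = 5940 × 415 = 2465100 N = 2465.1 kN.
Setting C = 0.85 f'_c a b equal to T: a = 2465100/(0.85 × 28.5 × 490) = 207.670 mm.
With β₁ = 0.846, c = a/β₁ = 207.670/0.846 = 245.5 mm.

c ≈ 245.5 mm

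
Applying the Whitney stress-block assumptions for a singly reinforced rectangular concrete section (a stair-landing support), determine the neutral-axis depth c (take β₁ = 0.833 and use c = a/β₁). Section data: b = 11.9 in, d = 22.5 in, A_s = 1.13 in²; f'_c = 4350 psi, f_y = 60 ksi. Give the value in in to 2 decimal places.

T = A_s f_y = 1.13 × 60 = 67.8 kips.
a = T/(0.85 f'_c b) = 67.8/(0.85 × 4.35 × 11.9) = 1.5409 in.
With β₁ = 0.833, c = a/β₁ = 1.5409/0.833 = 1.85 in.

c ≈ 1.85 in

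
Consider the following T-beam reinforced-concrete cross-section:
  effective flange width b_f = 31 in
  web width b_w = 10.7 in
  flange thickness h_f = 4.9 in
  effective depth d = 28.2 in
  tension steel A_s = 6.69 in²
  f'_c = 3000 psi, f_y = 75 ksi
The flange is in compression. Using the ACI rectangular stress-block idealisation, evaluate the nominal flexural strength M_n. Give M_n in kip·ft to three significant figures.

Tension: T = A_s f_y = 6.69 × 75 = 501.75 kips.
Try a within the flange: a = T/(0.85 f'_c b_f) = 501.75/(0.85 × 3 × 31) = 6.347 in.
a = 6.347 > h_f = 4.9 in: the block extends into the web. Split into flange-overhang and web parts.
C_f = 0.85 f'_c (b_f − b_w) h_f = 0.85 × 3 × (31 − 10.7) × 4.9 = 253.6 kips.
Remaining web compression depth: a_w = (T − C_f)/(0.85 f'_c b_w) = (501.75 − 253.6)/(0.85 × 3 × 10.7) = 9.095 in.
M_n = C_f(d − h_f/2) + (T − C_f)(d − a_w/2) = 253.6 × (28.2 − 2.45) + 248.15 × (28.2 − 4.5475) = 6530.2 + 5869.4 = 12399.6 kip·in.
M_n = 12399.6/12 = 1033.30 kip·ft.

M_n ≈ 1030 kip·ft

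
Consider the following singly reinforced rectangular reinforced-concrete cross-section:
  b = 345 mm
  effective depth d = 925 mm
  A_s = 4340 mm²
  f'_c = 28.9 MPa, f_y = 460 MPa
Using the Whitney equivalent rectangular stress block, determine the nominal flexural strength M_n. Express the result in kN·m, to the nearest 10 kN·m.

M_n ≈ 1610 kN·m

T = A_s f_y = 4340 × 460 = 1996400 N = 1996.4 kN.
From C = T: a = T/(0.85 f'_c b) = 1996400/(0.85 × 28.9 × 345) = 235.57 mm.
M_n = T(d − a/2) = 1996.4 kN × (925 − 117.785) mm = 1611.52 kN·m.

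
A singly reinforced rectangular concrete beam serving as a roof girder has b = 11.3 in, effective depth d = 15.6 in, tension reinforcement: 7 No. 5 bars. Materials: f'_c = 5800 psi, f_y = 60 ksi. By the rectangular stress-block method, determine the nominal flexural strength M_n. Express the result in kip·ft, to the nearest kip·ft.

A_s = 7 × 0.31 = 2.17 in².
T = A_s f_y = 2.17 × 60 = 130.2 kips.
a = T/(0.85 f'_c b) = 130.2/(0.85 × 5.8 × 11.3) = 2.337 in.
M_n = T(d − a/2) = 130.2 × (15.6 − 1.1685) = 1879.0 kip·in = 1879.0/12 = 156.58 kip·ft.

M_n ≈ 157 kip·ft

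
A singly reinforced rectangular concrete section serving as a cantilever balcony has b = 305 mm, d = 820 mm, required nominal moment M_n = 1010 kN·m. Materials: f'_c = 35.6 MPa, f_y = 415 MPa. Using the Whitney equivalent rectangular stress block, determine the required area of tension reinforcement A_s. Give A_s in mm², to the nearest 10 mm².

With M_n = 0.85 f'_c a b (d − a/2), solve the quadratic for a:
a = d − √(d² − 2M_n/(0.85 f'_c b)) = 820 − √(820² − 2 × 1010×10⁶/(0.85 × 35.6 × 305)) = 146.55 mm.
A_s = 0.85 f'_c a b / f_y = 0.85 × 35.6 × 146.55 × 305 / 415 = 3259.2 mm².

A_s ≈ 3260 mm²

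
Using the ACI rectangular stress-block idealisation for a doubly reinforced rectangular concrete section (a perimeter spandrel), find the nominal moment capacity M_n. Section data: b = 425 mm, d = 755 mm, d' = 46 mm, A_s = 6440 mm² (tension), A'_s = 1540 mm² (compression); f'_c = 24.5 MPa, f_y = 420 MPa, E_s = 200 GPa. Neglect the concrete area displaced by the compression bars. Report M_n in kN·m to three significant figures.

Assume both tension and compression steel yield.
Net tension couple steel: A_s − A'_s = 4900 mm².
a = (A_s − A'_s) f_y / (0.85 f'_c b) = 2058000/(0.85 × 24.5 × 425) = 232.53 mm.
c = a/β₁ = 232.53/0.85 = 273.56 mm; ε'_s = 0.003(c − d')/c = 0.0025 ≥ f_y/E_s = 0.0021, so compression steel does yield.
M_n = (A_s − A'_s) f_y (d − a/2) + A'_s f_y (d − d') = [2058000 × (755 − 116.265) + 646800 × (755 − 46)] × 10⁻⁶ = 1314.52 + 458.58 = 1773.10 kN·m.

M_n ≈ 1770 kN·m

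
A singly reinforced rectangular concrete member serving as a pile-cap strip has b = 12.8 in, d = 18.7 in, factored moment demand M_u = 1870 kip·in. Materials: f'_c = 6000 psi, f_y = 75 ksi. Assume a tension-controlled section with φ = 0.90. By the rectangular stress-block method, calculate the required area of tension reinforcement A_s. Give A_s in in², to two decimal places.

A_s ≈ 1.56 in²

M_n = M_u/φ = 1870/0.90 = 2077.78 kip·in.
From M_n = 0.85 f'_c a b (d − a/2):
a = d − √(d² − 2M_n/(0.85 f'_c b)) = 18.7 − √(18.7² − 2 × 2077.78/(0.85 × 6 × 12.8)) = 1.788 in.
A_s = 0.85 f'_c a b / f_y = 0.85 × 6 × 1.788 × 12.8 / 75 = 1.556 in².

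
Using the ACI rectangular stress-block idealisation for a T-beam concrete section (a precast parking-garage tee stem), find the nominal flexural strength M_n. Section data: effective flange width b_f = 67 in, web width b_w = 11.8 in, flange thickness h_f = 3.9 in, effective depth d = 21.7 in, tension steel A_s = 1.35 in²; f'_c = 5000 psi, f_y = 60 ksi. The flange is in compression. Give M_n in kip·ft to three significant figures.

M_n ≈ 146 kip·ft

Tension: T = A_s f_y = 1.35 × 60 = 81 kips.
Try a within the flange: a = T/(0.85 f'_c b_f) = 81/(0.85 × 5 × 67) = 0.284 in.
Since a = 0.284 ≤ h_f = 3.9 in, the stress block lies entirely in the flange; analyse as a rectangular beam of width b_f.
M_n = T(d − a/2) = 81 × (21.7 − 0.142) = 1746.2 kip·in.
M_n = 1746.2/12 = 145.52 kip·ft.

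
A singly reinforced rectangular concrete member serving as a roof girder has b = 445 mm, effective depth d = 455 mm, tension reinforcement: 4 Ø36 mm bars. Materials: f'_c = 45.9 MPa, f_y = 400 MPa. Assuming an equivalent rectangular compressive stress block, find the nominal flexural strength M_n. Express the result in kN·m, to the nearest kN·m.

M_n ≈ 665 kN·m

A_s = 4 × 1018 = 4072 mm².
T = A_s f_y = 4072 × 400 = 1628800 N = 1628.8 kN.
From C = T: a = T/(0.85 f'_c b) = 1628800/(0.85 × 45.9 × 445) = 93.82 mm.
M_n = T(d − a/2) = 1628.8 kN × (455 − 46.91) mm = 664.70 kN·m.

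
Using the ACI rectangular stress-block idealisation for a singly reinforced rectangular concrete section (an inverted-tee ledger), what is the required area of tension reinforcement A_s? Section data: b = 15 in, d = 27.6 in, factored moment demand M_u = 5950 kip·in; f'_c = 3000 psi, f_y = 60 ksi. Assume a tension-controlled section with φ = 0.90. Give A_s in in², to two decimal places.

A_s ≈ 4.59 in²

M_n = M_u/φ = 5950/0.90 = 6611.11 kip·in.
From M_n = 0.85 f'_c a b (d − a/2):
a = d − √(d² − 2M_n/(0.85 f'_c b)) = 27.6 − √(27.6² − 2 × 6611.11/(0.85 × 3 × 15)) = 7.202 in.
A_s = 0.85 f'_c a b / f_y = 0.85 × 3 × 7.202 × 15 / 60 = 4.591 in².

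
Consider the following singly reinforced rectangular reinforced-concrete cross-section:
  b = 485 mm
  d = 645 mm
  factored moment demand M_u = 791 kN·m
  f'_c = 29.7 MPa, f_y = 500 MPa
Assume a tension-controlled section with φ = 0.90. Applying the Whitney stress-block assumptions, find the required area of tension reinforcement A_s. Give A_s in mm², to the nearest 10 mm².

M_n = M_u/φ = 791/0.90 = 878.889 kN·m.
With M_n = 0.85 f'_c a b (d − a/2), solve the quadratic for a:
a = d − √(d² − 2M_n/(0.85 f'_c b)) = 645 − √(645² − 2 × 878.889×10⁶/(0.85 × 29.7 × 485)) = 123.02 mm.
A_s = 0.85 f'_c a b / f_y = 0.85 × 29.7 × 123.02 × 485 / 500 = 3012.5 mm².

A_s ≈ 3010 mm²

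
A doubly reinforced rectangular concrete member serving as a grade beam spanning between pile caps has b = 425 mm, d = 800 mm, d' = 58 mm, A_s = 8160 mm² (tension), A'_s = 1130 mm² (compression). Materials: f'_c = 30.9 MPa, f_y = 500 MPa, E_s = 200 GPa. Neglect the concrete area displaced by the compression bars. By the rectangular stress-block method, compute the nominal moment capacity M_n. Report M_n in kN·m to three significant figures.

M_n ≈ 2680 kN·m

Assume both tension and compression steel yield.
Net tension couple steel: A_s − A'_s = 7030 mm².
a = (A_s − A'_s) f_y / (0.85 f'_c b) = 3515000/(0.85 × 30.9 × 425) = 314.89 mm.
c = a/β₁ = 314.89/0.829 = 379.84 mm; ε'_s = 0.003(c − d')/c = 0.0025 ≥ f_y/E_s = 0.0025, so compression steel does yield.
M_n = (A_s − A'_s) f_y (d − a/2) + A'_s f_y (d − d') = [3515000 × (800 − 157.445) + 565000 × (800 − 58)] × 10⁻⁶ = 2258.58 + 419.23 = 2677.81 kN·m.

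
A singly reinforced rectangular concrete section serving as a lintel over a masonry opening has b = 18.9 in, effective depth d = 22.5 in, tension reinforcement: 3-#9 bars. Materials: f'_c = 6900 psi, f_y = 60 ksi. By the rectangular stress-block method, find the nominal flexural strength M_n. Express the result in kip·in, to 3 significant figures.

M_n ≈ 3900 kip·in

A_s = 3 × 1 = 3 in².
T = A_s f_y = 3 × 60 = 180 kips.
a = T/(0.85 f'_c b) = 180/(0.85 × 6.9 × 18.9) = 1.624 in.
M_n = T(d − a/2) = 180 × (22.5 − 0.812) = 3903.8 kip·in.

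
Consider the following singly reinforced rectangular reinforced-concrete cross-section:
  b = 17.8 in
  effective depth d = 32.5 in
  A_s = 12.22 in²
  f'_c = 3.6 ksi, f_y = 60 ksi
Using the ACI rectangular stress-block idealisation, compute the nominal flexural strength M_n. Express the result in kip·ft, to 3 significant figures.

T = A_s f_y = 12.22 × 60 = 733.2 kips.
a = T/(0.85 f'_c b) = 733.2/(0.85 × 3.6 × 17.8) = 13.461 in.
M_n = T(d − a/2) = 733.2 × (32.5 − 6.7305) = 18894.2 kip·in = 18894.2/12 = 1574.52 kip·ft.

M_n ≈ 1570 kip·ft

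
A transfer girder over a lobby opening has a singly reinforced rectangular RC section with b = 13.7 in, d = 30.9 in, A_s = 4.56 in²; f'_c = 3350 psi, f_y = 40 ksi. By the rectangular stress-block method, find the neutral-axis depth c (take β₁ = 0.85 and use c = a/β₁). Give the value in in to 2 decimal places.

c ≈ 5.50 in

T = A_s f_y = 4.56 × 40 = 182.4 kips.
a = T/(0.85 f'_c b) = 182.4/(0.85 × 3.35 × 13.7) = 4.6756 in.
With β₁ = 0.85, c = a/β₁ = 4.6756/0.85 = 5.50 in.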